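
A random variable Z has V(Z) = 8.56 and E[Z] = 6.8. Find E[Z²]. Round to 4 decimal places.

E[Z²] = V(Z) + (E[Z])² = 8.56 + (6.8)² = 54.8

54.8000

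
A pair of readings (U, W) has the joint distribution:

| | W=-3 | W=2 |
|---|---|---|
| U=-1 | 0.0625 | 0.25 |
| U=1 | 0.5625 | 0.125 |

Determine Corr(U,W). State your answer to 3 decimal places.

-0.592

E[U] = 0.375,  E[W] = -1.125
E[UW] = -1.75
Cov(U,W) = E[UW] − E[U]E[W] = -1.75 − (0.375)(-1.125) = -1.328125
V(U) = 0.859375,  V(W) = 5.859375
ρ = -1.328125 / √(0.859375·5.859375) ≈ -0.592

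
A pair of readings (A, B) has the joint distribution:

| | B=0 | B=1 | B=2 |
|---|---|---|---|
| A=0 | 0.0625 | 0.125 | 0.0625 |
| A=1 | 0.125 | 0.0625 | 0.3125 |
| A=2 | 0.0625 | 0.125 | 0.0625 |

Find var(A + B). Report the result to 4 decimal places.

E[A] = 1,  E[B] = 1.1875,  E[AB] = 1.1875
var(A) = 1.5 − (1)² = 0.5;  var(B) = 2.0625 − (1.1875)² = 0.65234375
Cov(A,B) = 1.1875 − (1)(1.1875) = 0
var(A + B) = (1)²·0.5 + (1)²·0.65234375 + 2·(1)·(1)·0 = 1.15234375

1.1523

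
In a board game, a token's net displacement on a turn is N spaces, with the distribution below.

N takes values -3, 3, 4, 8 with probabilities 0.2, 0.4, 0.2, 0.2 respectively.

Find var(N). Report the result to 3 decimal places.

E[N] = (-3)(0.2) + (3)(0.4) + (4)(0.2) + (8)(0.2) = 3
E[N²] = (-3)²(0.2) + (3)²(0.4) + (4)²(0.2) + (8)²(0.2) = 21.4
var(N) = E[N²] − (E[N])² = 21.4 − (3)² = 12.4

12.400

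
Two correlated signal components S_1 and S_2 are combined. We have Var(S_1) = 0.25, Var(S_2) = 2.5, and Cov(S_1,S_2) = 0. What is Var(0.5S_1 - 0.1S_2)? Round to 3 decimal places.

Var(0.5S_1 - 0.1S_2) = (0.5)²·Var(S_1) + (-0.1)²·Var(S_2) + 2·(0.5)·(-0.1)·Cov(S_1,S_2)
= 0.25·0.25 + 0.01·2.5 + -0.1·0 = 0.0875

0.088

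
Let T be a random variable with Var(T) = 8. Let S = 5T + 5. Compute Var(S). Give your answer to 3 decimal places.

200.000

Var(5T + 5) = (5)²·Var(T) = 25·8 = 200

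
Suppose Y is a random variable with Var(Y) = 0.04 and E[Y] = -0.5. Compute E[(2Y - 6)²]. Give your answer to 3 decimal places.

E[2Y - 6] = 2·-0.5 − 6 = -7
Var(2Y - 6) = (2)²·0.04 = 0.16
E[(2Y - 6)²] = Var((2Y - 6)) + (E[(2Y - 6)])² = 0.16 + (-7)² = 49.16

49.160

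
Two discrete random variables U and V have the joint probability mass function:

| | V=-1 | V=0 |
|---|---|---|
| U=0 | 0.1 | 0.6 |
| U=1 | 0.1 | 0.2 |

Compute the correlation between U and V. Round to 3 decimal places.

-0.218

E[U] = 0.3,  E[V] = -0.2
E[UV] = -0.1
cov(U,V) = E[UV] − E[U]E[V] = -0.1 − (0.3)(-0.2) = -0.04
Var(U) = 0.21,  Var(V) = 0.16
ρ = -0.04 / √(0.21·0.16) ≈ -0.218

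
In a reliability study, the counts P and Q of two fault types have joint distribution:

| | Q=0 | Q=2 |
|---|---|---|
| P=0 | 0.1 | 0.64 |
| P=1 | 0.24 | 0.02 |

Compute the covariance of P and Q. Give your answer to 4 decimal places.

E[P] = 0.26,  E[Q] = 1.32
E[PQ] = 0.04
Cov(P,Q) = E[PQ] − E[P]E[Q] = 0.04 − (0.26)(1.32) = -0.3032

-0.3032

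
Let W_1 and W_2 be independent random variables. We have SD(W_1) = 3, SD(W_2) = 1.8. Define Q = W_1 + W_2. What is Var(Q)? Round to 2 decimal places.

12.24

Var(W_1) = 9, Var(W_2) = 3.24
By independence, Var(Q) = (1)²Var(W_1) + (1)²Var(W_2)
= (1)²·9 + (1)²·3.24 = 12.24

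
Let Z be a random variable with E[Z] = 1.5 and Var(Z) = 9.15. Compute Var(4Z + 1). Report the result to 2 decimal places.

146.40

Var(4Z + 1) = (4)²·Var(Z) = 16·9.15 = 146.4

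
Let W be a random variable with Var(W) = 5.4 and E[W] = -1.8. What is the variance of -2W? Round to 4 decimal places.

21.6000

Var(-2W) = (-2)²·Var(W) = 4·5.4 = 21.6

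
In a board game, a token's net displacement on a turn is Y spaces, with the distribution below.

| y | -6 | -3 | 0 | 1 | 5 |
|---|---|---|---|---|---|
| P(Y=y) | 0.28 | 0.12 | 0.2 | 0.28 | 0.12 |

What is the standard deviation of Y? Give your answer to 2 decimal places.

E[Y] = (-6)(0.28) + (-3)(0.12) + (0)(0.2) + (1)(0.28) + (5)(0.12) = -1.16
E[Y²] = (-6)²(0.28) + (-3)²(0.12) + (0)²(0.2) + (1)²(0.28) + (5)²(0.12) = 14.44
V(Y) = E[Y²] − (E[Y])² = 14.44 − (-1.16)² = 13.0944
σ(Y) = √13.0944 ≈ 3.62

3.62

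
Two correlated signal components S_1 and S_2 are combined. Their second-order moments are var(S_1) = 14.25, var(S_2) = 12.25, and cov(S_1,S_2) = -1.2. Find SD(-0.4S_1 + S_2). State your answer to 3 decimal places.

3.936

var(-0.4S_1 + S_2) = (-0.4)²·var(S_1) + (1)²·var(S_2) + 2·(-0.4)·(1)·cov(S_1,S_2)
= 0.16·14.25 + 1·12.25 + -0.8·-1.2 = 15.49
SD(-0.4S_1 + S_2) = √15.49 ≈ 3.936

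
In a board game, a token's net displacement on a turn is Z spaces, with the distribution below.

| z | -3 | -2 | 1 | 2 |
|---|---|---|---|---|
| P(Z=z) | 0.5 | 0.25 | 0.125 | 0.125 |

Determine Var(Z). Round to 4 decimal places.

3.4844

E[Z] = (-3)(0.5) + (-2)(0.25) + (1)(0.125) + (2)(0.125) = -1.625
E[Z²] = (-3)²(0.5) + (-2)²(0.25) + (1)²(0.125) + (2)²(0.125) = 6.125
Var(Z) = E[Z²] − (E[Z])² = 6.125 − (-1.625)² = 3.484375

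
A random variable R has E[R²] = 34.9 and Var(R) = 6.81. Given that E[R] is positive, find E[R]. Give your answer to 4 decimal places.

5.3000

(E[R])² = E[R²] − Var(R) = 34.9 − 6.81 = 28.09
E[R] = √28.09 = 5.3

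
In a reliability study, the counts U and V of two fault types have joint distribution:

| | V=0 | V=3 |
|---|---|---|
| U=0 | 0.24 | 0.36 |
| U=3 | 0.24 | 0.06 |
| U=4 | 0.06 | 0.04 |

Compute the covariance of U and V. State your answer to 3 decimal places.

E[U] = 1.3,  E[V] = 1.38
E[UV] = 1.02
Cov(U,V) = E[UV] − E[U]E[V] = 1.02 − (1.3)(1.38) = -0.774

-0.774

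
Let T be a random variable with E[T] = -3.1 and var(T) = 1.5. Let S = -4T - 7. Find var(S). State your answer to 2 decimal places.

24.00

var(-4T - 7) = (-4)²·var(T) = 16·1.5 = 24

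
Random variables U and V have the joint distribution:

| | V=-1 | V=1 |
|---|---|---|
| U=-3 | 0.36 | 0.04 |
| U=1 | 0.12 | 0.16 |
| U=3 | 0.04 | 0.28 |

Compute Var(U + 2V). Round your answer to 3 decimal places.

17.638

E[U] = 0.04,  E[V] = -0.04,  E[UV] = 1.72
Var(U) = 6.76 − (0.04)² = 6.7584;  Var(V) = 1 − (-0.04)² = 0.9984
Cov(U,V) = 1.72 − (0.04)(-0.04) = 1.7216
Var(U + 2V) = (1)²·6.7584 + (2)²·0.9984 + 2·(1)·(2)·1.7216 = 17.6384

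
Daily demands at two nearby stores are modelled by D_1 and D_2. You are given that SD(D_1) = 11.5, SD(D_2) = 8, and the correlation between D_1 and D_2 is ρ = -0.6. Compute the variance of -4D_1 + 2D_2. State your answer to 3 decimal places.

3255.200

Var(D_1) = (11.5)² = 132.25;  Var(D_2) = (8)² = 64
Cov(D_1,D_2) = ρ·SD(D_1)·SD(D_2) = -0.6·11.5·8 = -55.2
Var(-4D_1 + 2D_2) = (-4)²·Var(D_1) + (2)²·Var(D_2) + 2·(-4)·(2)·Cov(D_1,D_2)
= 16·132.25 + 4·64 + -16·-55.2 = 3255.2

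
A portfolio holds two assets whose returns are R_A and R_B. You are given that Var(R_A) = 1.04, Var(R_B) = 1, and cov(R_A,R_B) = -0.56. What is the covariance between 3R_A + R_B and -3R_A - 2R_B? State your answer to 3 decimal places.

cov(3R_A + R_B, -3R_A - 2R_B) = (3)(-3)Var(R_A) + (1)(-2)Var(R_B) + [(3)(-2) + (1)(-3)]cov(R_A,R_B)
= -9·1.04 + -2·1 + -9·-0.56 = -6.32

-6.320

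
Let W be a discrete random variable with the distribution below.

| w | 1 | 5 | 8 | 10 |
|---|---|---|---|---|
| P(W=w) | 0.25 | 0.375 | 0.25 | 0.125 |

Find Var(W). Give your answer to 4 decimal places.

E[W] = (1)(0.25) + (5)(0.375) + (8)(0.25) + (10)(0.125) = 5.375
E[W²] = (1)²(0.25) + (5)²(0.375) + (8)²(0.25) + (10)²(0.125) = 38.125
Var(W) = E[W²] − (E[W])² = 38.125 − (5.375)² = 9.234375

9.2344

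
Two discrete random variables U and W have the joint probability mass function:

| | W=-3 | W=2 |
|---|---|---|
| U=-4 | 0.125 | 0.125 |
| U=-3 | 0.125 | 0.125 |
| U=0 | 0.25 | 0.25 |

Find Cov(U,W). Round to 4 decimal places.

E[U] = -1.75,  E[W] = -0.5
E[UW] = 0.875
Cov(U,W) = E[UW] − E[U]E[W] = 0.875 − (-1.75)(-0.5) = 0

0.0000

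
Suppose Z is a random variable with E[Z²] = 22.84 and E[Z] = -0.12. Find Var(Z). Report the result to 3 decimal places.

Var(Z) = 22.84 − (-0.12)² = 22.8256

22.826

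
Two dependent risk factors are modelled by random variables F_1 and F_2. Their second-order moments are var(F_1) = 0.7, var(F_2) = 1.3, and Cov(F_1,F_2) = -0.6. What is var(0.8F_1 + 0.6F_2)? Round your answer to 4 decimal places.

var(0.8F_1 + 0.6F_2) = (0.8)²·var(F_1) + (0.6)²·var(F_2) + 2·(0.8)·(0.6)·Cov(F_1,F_2)
= 0.64·0.7 + 0.36·1.3 + 0.96·-0.6 = 0.34

0.3400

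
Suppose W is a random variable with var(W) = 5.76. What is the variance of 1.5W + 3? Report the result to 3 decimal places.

12.960

var(1.5W + 3) = (1.5)²·var(W) = 2.25·5.76 = 12.96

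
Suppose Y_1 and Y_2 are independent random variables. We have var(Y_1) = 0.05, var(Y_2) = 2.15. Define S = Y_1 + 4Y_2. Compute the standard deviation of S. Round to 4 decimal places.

By independence, var(S) = (1)²var(Y_1) + (4)²var(Y_2)
= (1)²·0.05 + (4)²·2.15 = 34.45
SD(S) = √34.45 ≈ 5.8694

5.8694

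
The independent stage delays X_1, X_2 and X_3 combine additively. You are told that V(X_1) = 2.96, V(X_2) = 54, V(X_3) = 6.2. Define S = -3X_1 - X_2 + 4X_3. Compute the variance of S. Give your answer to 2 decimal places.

179.84

By independence, V(S) = (-3)²V(X_1) + (-1)²V(X_2) + (4)²V(X_3)
= (-3)²·2.96 + (-1)²·54 + (4)²·6.2 = 179.84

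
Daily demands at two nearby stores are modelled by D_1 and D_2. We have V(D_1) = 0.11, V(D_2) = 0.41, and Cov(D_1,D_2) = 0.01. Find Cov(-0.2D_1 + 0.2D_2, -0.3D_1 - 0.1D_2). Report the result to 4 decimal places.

Cov(-0.2D_1 + 0.2D_2, -0.3D_1 - 0.1D_2) = (-0.2)(-0.3)V(D_1) + (0.2)(-0.1)V(D_2) + [(-0.2)(-0.1) + (0.2)(-0.3)]Cov(D_1,D_2)
= 0.06·0.11 + -0.02·0.41 + -0.04·0.01 = -0.002

-0.0020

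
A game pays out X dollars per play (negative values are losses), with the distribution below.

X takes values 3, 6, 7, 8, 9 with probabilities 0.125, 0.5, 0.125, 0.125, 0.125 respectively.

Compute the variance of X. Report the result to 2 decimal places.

2.73

E[X] = (3)(0.125) + (6)(0.5) + (7)(0.125) + (8)(0.125) + (9)(0.125) = 6.375
E[X²] = (3)²(0.125) + (6)²(0.5) + (7)²(0.125) + (8)²(0.125) + (9)²(0.125) = 43.375
V(X) = E[X²] − (E[X])² = 43.375 − (6.375)² = 2.734375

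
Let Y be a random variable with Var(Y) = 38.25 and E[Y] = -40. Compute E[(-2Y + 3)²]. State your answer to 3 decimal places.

7042.000

E[-2Y + 3] = -2·-40 + 3 = 83
Var(-2Y + 3) = (-2)²·38.25 = 153
E[(-2Y + 3)²] = Var((-2Y + 3)) + (E[(-2Y + 3)])² = 153 + (83)² = 7042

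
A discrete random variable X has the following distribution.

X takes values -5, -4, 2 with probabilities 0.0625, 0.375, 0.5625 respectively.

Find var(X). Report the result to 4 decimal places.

E[X] = (-5)(0.0625) + (-4)(0.375) + (2)(0.5625) = -0.6875
E[X²] = (-5)²(0.0625) + (-4)²(0.375) + (2)²(0.5625) = 9.8125
var(X) = E[X²] − (E[X])² = 9.8125 − (-0.6875)² = 9.33984375

9.3398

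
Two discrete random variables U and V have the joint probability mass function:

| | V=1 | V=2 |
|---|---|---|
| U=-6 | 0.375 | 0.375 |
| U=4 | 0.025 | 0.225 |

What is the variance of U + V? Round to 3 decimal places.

E[U] = -3.5,  E[V] = 1.6,  E[UV] = -4.85
Var(U) = 31 − (-3.5)² = 18.75;  Var(V) = 2.8 − (1.6)² = 0.24
Cov(U,V) = -4.85 − (-3.5)(1.6) = 0.75
Var(U + V) = (1)²·18.75 + (1)²·0.24 + 2·(1)·(1)·0.75 = 20.49

20.490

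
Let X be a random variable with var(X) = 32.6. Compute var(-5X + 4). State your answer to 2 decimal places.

var(-5X + 4) = (-5)²·var(X) = 25·32.6 = 815

815.00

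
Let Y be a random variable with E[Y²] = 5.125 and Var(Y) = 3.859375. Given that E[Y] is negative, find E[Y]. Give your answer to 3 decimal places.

-1.125

(E[Y])² = E[Y²] − Var(Y) = 5.125 − 3.859375 = 1.265625
E[Y] = −√1.265625 = -1.125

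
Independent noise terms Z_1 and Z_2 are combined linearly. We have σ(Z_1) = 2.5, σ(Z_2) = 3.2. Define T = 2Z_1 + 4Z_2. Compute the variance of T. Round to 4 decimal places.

Var(Z_1) = 6.25, Var(Z_2) = 10.24
By independence, Var(T) = (2)²Var(Z_1) + (4)²Var(Z_2)
= (2)²·6.25 + (4)²·10.24 = 188.84

188.8400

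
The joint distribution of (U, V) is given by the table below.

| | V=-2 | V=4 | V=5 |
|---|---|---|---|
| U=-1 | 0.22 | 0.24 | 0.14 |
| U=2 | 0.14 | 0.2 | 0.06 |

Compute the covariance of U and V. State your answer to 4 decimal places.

E[U] = 0.2,  E[V] = 2.04
E[UV] = 0.42
Cov(U,V) = E[UV] − E[U]E[V] = 0.42 − (0.2)(2.04) = 0.012

0.0120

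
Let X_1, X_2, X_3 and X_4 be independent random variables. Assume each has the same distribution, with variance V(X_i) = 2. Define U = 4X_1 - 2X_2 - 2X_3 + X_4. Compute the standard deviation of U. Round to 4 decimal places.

By independence, V(U) = (4)²V(X_1) + (-2)²V(X_2) + (-2)²V(X_3) + (1)²V(X_4)
= (4)²·2 + (-2)²·2 + (-2)²·2 + (1)²·2 = 50
SD(U) = √50 ≈ 7.0711

7.0711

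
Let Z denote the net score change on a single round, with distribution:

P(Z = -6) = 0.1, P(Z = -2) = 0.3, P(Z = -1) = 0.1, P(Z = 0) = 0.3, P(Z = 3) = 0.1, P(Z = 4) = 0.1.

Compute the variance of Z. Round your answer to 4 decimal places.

7.0400

E[Z] = (-6)(0.1) + (-2)(0.3) + (-1)(0.1) + (0)(0.3) + (3)(0.1) + (4)(0.1) = -0.6
E[Z²] = (-6)²(0.1) + (-2)²(0.3) + (-1)²(0.1) + (0)²(0.3) + (3)²(0.1) + (4)²(0.1) = 7.4
Var(Z) = E[Z²] − (E[Z])² = 7.4 − (-0.6)² = 7.04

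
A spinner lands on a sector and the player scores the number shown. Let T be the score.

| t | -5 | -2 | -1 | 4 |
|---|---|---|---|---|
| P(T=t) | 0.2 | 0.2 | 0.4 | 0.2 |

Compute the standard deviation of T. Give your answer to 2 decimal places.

E[T] = (-5)(0.2) + (-2)(0.2) + (-1)(0.4) + (4)(0.2) = -1
E[T²] = (-5)²(0.2) + (-2)²(0.2) + (-1)²(0.4) + (4)²(0.2) = 9.4
V(T) = E[T²] − (E[T])² = 9.4 − (-1)² = 8.4
SD(T) = √8.4 ≈ 2.90

2.90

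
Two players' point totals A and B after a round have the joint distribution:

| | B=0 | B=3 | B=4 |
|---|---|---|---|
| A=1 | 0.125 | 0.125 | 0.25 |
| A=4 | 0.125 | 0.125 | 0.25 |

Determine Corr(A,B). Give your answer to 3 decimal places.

0.000

E[A] = 2.5,  E[B] = 2.75
E[AB] = 6.875
Cov(A,B) = E[AB] − E[A]E[B] = 6.875 − (2.5)(2.75) = 0
Var(A) = 2.25,  Var(B) = 2.6875
ρ = 0 / √(2.25·2.6875) ≈ 0.000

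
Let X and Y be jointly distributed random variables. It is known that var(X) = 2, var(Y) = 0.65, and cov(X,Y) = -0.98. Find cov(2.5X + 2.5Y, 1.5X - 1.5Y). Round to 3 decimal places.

5.063

cov(2.5X + 2.5Y, 1.5X - 1.5Y) = (2.5)(1.5)var(X) + (2.5)(-1.5)var(Y) + [(2.5)(-1.5) + (2.5)(1.5)]cov(X,Y)
= 3.75·2 + -3.75·0.65 + 0·-0.98 = 5.0625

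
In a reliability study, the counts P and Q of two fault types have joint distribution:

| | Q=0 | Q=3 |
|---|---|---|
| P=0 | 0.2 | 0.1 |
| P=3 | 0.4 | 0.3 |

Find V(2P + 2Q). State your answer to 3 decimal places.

E[P] = 2.1,  E[Q] = 1.2,  E[PQ] = 2.7
V(P) = 6.3 − (2.1)² = 1.89;  V(Q) = 3.6 − (1.2)² = 2.16
cov(P,Q) = 2.7 − (2.1)(1.2) = 0.18
V(2P + 2Q) = (2)²·1.89 + (2)²·2.16 + 2·(2)·(2)·0.18 = 17.64

17.640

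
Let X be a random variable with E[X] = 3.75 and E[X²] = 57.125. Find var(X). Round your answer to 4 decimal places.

var(X) = 57.125 − (3.75)² = 43.0625

43.0625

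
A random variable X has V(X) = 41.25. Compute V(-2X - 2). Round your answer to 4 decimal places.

V(-2X - 2) = (-2)²·V(X) = 4·41.25 = 165

165.0000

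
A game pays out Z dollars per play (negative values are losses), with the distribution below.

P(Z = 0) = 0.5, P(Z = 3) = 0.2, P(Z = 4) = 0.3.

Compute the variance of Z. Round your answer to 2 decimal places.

3.36

E[Z] = (0)(0.5) + (3)(0.2) + (4)(0.3) = 1.8
E[Z²] = (0)²(0.5) + (3)²(0.2) + (4)²(0.3) = 6.6
var(Z) = E[Z²] − (E[Z])² = 6.6 − (1.8)² = 3.36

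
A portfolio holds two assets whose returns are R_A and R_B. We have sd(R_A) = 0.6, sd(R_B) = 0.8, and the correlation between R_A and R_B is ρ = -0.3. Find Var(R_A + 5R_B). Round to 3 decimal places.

14.920

Var(R_A) = (0.6)² = 0.36;  Var(R_B) = (0.8)² = 0.64
Cov(R_A,R_B) = ρ·sd(R_A)·sd(R_B) = -0.3·0.6·0.8 = -0.144
Var(R_A + 5R_B) = (1)²·Var(R_A) + (5)²·Var(R_B) + 2·(1)·(5)·Cov(R_A,R_B)
= 1·0.36 + 25·0.64 + 10·-0.144 = 14.92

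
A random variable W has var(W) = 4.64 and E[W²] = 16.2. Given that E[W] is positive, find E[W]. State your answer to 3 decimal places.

(E[W])² = E[W²] − var(W) = 16.2 − 4.64 = 11.56
E[W] = √11.56 = 3.4

3.400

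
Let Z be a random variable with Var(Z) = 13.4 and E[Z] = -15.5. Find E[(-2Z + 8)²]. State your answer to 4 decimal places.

E[-2Z + 8] = -2·-15.5 + 8 = 39
Var(-2Z + 8) = (-2)²·13.4 = 53.6
E[(-2Z + 8)²] = Var((-2Z + 8)) + (E[(-2Z + 8)])² = 53.6 + (39)² = 1574.6

1574.6000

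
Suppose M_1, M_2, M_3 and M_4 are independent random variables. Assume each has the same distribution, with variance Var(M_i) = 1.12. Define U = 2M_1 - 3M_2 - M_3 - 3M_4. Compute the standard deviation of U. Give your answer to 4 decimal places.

5.0754

By independence, Var(U) = (2)²Var(M_1) + (-3)²Var(M_2) + (-1)²Var(M_3) + (-3)²Var(M_4)
= (2)²·1.12 + (-3)²·1.12 + (-1)²·1.12 + (-3)²·1.12 = 25.76
σ(U) = √25.76 ≈ 5.0754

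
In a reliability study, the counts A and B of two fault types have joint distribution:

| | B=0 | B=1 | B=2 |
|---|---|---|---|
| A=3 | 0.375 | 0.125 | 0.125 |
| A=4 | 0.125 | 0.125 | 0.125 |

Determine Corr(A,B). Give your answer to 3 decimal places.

E[A] = 3.375,  E[B] = 0.75
E[AB] = 2.625
cov(A,B) = E[AB] − E[A]E[B] = 2.625 − (3.375)(0.75) = 0.09375
var(A) = 0.234375,  var(B) = 0.6875
ρ = 0.09375 / √(0.234375·0.6875) ≈ 0.234

0.234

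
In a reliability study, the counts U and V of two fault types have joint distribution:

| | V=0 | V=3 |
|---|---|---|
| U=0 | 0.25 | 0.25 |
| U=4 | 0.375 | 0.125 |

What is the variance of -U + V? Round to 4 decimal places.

7.6094

E[U] = 2,  E[V] = 1.125,  E[UV] = 1.5
var(U) = 8 − (2)² = 4;  var(V) = 3.375 − (1.125)² = 2.109375
cov(U,V) = 1.5 − (2)(1.125) = -0.75
var(-U + V) = (-1)²·4 + (1)²·2.109375 + 2·(-1)·(1)·-0.75 = 7.609375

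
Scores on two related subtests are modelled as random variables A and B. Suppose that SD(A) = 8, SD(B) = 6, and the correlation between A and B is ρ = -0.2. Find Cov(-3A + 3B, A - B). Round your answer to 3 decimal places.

Var(A) = (8)² = 64;  Var(B) = (6)² = 36
Cov(A,B) = ρ·SD(A)·SD(B) = -0.2·8·6 = -9.6
Cov(-3A + 3B, A - B) = (-3)(1)Var(A) + (3)(-1)Var(B) + [(-3)(-1) + (3)(1)]Cov(A,B)
= -3·64 + -3·36 + 6·-9.6 = -357.6

-357.600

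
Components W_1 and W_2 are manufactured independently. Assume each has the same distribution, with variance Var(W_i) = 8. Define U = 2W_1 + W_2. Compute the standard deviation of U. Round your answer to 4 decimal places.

By independence, Var(U) = (2)²Var(W_1) + (1)²Var(W_2)
= (2)²·8 + (1)²·8 = 40
SD(U) = √40 ≈ 6.3246

6.3246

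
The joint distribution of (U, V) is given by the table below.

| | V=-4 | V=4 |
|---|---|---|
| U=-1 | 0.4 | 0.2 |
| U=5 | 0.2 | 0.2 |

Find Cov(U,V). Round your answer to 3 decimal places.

1.920

E[U] = 1.4,  E[V] = -0.8
E[UV] = 0.8
Cov(U,V) = E[UV] − E[U]E[V] = 0.8 − (1.4)(-0.8) = 1.92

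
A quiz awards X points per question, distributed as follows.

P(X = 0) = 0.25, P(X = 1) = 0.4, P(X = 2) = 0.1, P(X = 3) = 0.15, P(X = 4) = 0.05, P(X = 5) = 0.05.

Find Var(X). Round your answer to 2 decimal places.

1.95

E[X] = (0)(0.25) + (1)(0.4) + (2)(0.1) + (3)(0.15) + (4)(0.05) + (5)(0.05) = 1.5
E[X²] = (0)²(0.25) + (1)²(0.4) + (2)²(0.1) + (3)²(0.15) + (4)²(0.05) + (5)²(0.05) = 4.2
Var(X) = E[X²] − (E[X])² = 4.2 − (1.5)² = 1.95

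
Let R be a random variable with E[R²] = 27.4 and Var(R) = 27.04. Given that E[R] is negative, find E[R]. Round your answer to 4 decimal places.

-0.6000

(E[R])² = E[R²] − Var(R) = 27.4 − 27.04 = 0.36
E[R] = −√0.36 = -0.6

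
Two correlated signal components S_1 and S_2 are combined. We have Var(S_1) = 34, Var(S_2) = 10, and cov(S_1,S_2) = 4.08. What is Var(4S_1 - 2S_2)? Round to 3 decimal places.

Var(4S_1 - 2S_2) = (4)²·Var(S_1) + (-2)²·Var(S_2) + 2·(4)·(-2)·cov(S_1,S_2)
= 16·34 + 4·10 + -16·4.08 = 518.72

518.720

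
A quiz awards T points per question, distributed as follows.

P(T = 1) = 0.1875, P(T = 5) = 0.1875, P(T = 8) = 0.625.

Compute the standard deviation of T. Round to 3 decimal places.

E[T] = (1)(0.1875) + (5)(0.1875) + (8)(0.625) = 6.125
E[T²] = (1)²(0.1875) + (5)²(0.1875) + (8)²(0.625) = 44.875
Var(T) = E[T²] − (E[T])² = 44.875 − (6.125)² = 7.359375
SD(T) = √7.359375 ≈ 2.713

2.713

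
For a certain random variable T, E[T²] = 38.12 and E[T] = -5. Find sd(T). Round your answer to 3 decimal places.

3.622

var(T) = 38.12 − (-5)² = 13.12
sd(T) = √13.12 ≈ 3.622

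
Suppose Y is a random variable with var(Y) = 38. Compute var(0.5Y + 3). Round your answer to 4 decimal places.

var(0.5Y + 3) = (0.5)²·var(Y) = 0.25·38 = 9.5

9.5000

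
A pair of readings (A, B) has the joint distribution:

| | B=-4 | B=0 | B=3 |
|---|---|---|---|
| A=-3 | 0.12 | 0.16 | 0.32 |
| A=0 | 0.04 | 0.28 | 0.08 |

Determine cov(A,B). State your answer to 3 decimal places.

E[A] = -1.8,  E[B] = 0.56
E[AB] = -1.44
cov(A,B) = E[AB] − E[A]E[B] = -1.44 − (-1.8)(0.56) = -0.432

-0.432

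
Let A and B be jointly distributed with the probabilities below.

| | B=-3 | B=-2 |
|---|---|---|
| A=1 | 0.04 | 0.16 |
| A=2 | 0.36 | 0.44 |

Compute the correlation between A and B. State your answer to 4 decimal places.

-0.2041

E[A] = 1.8,  E[B] = -2.4
E[AB] = -4.36
cov(A,B) = E[AB] − E[A]E[B] = -4.36 − (1.8)(-2.4) = -0.04
Var(A) = 0.16,  Var(B) = 0.24
ρ = -0.04 / √(0.16·0.24) ≈ -0.2041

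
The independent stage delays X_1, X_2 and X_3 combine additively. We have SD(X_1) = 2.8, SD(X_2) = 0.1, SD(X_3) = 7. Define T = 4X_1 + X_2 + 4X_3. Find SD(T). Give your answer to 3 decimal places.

30.157

V(X_1) = 7.84, V(X_2) = 0.01, V(X_3) = 49
By independence, V(T) = (4)²V(X_1) + (1)²V(X_2) + (4)²V(X_3)
= (4)²·7.84 + (1)²·0.01 + (4)²·49 = 909.45
SD(T) = √909.45 ≈ 30.157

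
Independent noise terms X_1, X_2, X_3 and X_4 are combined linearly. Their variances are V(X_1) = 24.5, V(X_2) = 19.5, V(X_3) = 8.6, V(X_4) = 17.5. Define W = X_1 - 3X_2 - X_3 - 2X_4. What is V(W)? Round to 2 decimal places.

278.60

By independence, V(W) = (1)²V(X_1) + (-3)²V(X_2) + (-1)²V(X_3) + (-2)²V(X_4)
= (1)²·24.5 + (-3)²·19.5 + (-1)²·8.6 + (-2)²·17.5 = 278.6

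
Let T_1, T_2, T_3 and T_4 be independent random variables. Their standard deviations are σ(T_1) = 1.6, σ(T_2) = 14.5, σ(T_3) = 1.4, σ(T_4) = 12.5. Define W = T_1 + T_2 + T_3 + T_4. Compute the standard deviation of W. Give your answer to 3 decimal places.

Var(T_1) = 2.56, Var(T_2) = 210.25, Var(T_3) = 1.96, Var(T_4) = 156.25
By independence, Var(W) = (1)²Var(T_1) + (1)²Var(T_2) + (1)²Var(T_3) + (1)²Var(T_4)
= (1)²·2.56 + (1)²·210.25 + (1)²·1.96 + (1)²·156.25 = 371.02
σ(W) = √371.02 ≈ 19.262

19.262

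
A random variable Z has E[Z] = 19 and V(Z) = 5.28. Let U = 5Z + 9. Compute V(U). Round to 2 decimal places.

V(5Z + 9) = (5)²·V(Z) = 25·5.28 = 132

132.00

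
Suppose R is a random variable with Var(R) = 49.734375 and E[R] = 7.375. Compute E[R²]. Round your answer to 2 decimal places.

E[R²] = Var(R) + (E[R])² = 49.734375 + (7.375)² = 104.125

104.13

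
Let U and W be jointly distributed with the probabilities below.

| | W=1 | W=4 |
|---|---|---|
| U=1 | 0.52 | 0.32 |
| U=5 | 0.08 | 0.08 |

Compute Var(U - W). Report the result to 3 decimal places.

E[U] = 1.64,  E[W] = 2.2,  E[UW] = 3.8
Var(U) = 4.84 − (1.64)² = 2.1504;  Var(W) = 7 − (2.2)² = 2.16
cov(U,W) = 3.8 − (1.64)(2.2) = 0.192
Var(U - W) = (1)²·2.1504 + (-1)²·2.16 + 2·(1)·(-1)·0.192 = 3.9264

3.926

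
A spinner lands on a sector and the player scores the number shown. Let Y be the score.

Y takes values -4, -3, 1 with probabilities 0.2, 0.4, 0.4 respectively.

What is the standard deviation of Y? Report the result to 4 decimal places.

E[Y] = (-4)(0.2) + (-3)(0.4) + (1)(0.4) = -1.6
E[Y²] = (-4)²(0.2) + (-3)²(0.4) + (1)²(0.4) = 7.2
var(Y) = E[Y²] − (E[Y])² = 7.2 − (-1.6)² = 4.64
SD(Y) = √4.64 ≈ 2.1541

2.1541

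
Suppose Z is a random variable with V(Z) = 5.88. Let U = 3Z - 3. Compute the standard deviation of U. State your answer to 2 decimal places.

V(3Z - 3) = (3)²·5.88 = 52.92
sd(U) = √52.92 ≈ 7.27

7.27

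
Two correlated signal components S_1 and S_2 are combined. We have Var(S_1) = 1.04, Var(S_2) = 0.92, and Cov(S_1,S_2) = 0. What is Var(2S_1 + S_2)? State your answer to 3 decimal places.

5.080

Var(2S_1 + S_2) = (2)²·Var(S_1) + (1)²·Var(S_2) + 2·(2)·(1)·Cov(S_1,S_2)
= 4·1.04 + 1·0.92 + 4·0 = 5.08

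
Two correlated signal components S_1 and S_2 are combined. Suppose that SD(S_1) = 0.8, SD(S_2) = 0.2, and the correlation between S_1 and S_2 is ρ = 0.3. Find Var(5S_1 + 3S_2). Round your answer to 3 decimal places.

Var(S_1) = (0.8)² = 0.64;  Var(S_2) = (0.2)² = 0.04
Cov(S_1,S_2) = ρ·SD(S_1)·SD(S_2) = 0.3·0.8·0.2 = 0.048
Var(5S_1 + 3S_2) = (5)²·Var(S_1) + (3)²·Var(S_2) + 2·(5)·(3)·Cov(S_1,S_2)
= 25·0.64 + 9·0.04 + 30·0.048 = 17.8

17.800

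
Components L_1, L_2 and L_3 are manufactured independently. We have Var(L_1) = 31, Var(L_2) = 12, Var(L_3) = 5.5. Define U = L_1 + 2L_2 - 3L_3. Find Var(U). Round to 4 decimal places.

128.5000

By independence, Var(U) = (1)²Var(L_1) + (2)²Var(L_2) + (-3)²Var(L_3)
= (1)²·31 + (2)²·12 + (-3)²·5.5 = 128.5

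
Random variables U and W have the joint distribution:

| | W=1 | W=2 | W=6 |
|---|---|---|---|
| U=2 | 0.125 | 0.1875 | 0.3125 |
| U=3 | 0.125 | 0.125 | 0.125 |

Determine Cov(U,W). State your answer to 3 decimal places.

-0.188

E[U] = 2.375,  E[W] = 3.5
E[UW] = 8.125
Cov(U,W) = E[UW] − E[U]E[W] = 8.125 − (2.375)(3.5) = -0.1875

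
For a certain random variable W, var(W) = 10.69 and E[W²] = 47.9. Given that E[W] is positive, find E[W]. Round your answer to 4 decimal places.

(E[W])² = E[W²] − var(W) = 47.9 − 10.69 = 37.21
E[W] = √37.21 = 6.1

6.1000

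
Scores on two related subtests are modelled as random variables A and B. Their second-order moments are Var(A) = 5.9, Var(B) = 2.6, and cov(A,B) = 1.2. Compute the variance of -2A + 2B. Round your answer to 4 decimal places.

24.4000

Var(-2A + 2B) = (-2)²·Var(A) + (2)²·Var(B) + 2·(-2)·(2)·cov(A,B)
= 4·5.9 + 4·2.6 + -8·1.2 = 24.4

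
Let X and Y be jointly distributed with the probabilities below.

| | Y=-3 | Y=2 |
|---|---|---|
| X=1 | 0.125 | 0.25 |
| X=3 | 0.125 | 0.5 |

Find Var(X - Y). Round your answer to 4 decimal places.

E[X] = 2.25,  E[Y] = 0.75,  E[XY] = 2
Var(X) = 6 − (2.25)² = 0.9375;  Var(Y) = 5.25 − (0.75)² = 4.6875
cov(X,Y) = 2 − (2.25)(0.75) = 0.3125
Var(X - Y) = (1)²·0.9375 + (-1)²·4.6875 + 2·(1)·(-1)·0.3125 = 5

5.0000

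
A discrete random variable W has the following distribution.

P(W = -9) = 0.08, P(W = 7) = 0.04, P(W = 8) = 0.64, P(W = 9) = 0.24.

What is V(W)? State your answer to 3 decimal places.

E[W] = (-9)(0.08) + (7)(0.04) + (8)(0.64) + (9)(0.24) = 6.84
E[W²] = (-9)²(0.08) + (7)²(0.04) + (8)²(0.64) + (9)²(0.24) = 68.84
V(W) = E[W²] − (E[W])² = 68.84 − (6.84)² = 22.0544

22.054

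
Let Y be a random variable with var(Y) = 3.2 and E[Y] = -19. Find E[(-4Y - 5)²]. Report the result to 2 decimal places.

E[-4Y - 5] = -4·-19 − 5 = 71
var(-4Y - 5) = (-4)²·3.2 = 51.2
E[(-4Y - 5)²] = var((-4Y - 5)) + (E[(-4Y - 5)])² = 51.2 + (71)² = 5092.2

5092.20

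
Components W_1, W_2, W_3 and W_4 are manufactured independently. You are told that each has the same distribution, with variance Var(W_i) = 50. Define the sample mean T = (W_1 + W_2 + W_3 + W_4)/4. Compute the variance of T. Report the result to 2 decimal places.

12.50

By independence, Var(T) = (0.25)²Var(W_1) + (0.25)²Var(W_2) + (0.25)²Var(W_3) + (0.25)²Var(W_4)
= (0.25)²·50 + (0.25)²·50 + (0.25)²·50 + (0.25)²·50 = 12.5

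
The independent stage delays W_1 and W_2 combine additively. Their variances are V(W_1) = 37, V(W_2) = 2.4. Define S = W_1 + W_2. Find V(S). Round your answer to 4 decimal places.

By independence, V(S) = (1)²V(W_1) + (1)²V(W_2)
= (1)²·37 + (1)²·2.4 = 39.4

39.4000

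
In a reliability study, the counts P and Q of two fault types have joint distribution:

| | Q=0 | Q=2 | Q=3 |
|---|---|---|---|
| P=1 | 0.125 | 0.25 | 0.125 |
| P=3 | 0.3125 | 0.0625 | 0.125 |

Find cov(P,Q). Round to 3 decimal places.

E[P] = 2,  E[Q] = 1.375
E[PQ] = 2.375
cov(P,Q) = E[PQ] − E[P]E[Q] = 2.375 − (2)(1.375) = -0.375

-0.375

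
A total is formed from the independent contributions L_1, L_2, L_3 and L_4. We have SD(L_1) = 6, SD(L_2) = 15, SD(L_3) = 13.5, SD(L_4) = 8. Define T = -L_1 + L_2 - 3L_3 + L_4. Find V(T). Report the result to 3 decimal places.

V(L_1) = 36, V(L_2) = 225, V(L_3) = 182.25, V(L_4) = 64
By independence, V(T) = (-1)²V(L_1) + (1)²V(L_2) + (-3)²V(L_3) + (1)²V(L_4)
= (-1)²·36 + (1)²·225 + (-3)²·182.25 + (1)²·64 = 1965.25

1965.250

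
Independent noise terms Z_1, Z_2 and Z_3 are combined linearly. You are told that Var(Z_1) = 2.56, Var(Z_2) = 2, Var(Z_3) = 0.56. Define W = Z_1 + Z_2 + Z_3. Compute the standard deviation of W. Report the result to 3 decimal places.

By independence, Var(W) = (1)²Var(Z_1) + (1)²Var(Z_2) + (1)²Var(Z_3)
= (1)²·2.56 + (1)²·2 + (1)²·0.56 = 5.12
SD(W) = √5.12 ≈ 2.263

2.263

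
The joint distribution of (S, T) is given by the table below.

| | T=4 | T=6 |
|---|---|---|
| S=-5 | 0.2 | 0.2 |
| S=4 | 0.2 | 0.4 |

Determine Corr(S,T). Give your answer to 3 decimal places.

E[S] = 0.4,  E[T] = 5.2
E[ST] = 2.8
Cov(S,T) = E[ST] − E[S]E[T] = 2.8 − (0.4)(5.2) = 0.72
var(S) = 19.44,  var(T) = 0.96
ρ = 0.72 / √(19.44·0.96) ≈ 0.167

0.167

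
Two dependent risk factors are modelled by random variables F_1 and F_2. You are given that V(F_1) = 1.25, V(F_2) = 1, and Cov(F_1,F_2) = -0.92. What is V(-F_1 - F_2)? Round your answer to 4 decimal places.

V(-F_1 - F_2) = (-1)²·V(F_1) + (-1)²·V(F_2) + 2·(-1)·(-1)·Cov(F_1,F_2)
= 1·1.25 + 1·1 + 2·-0.92 = 0.41

0.4100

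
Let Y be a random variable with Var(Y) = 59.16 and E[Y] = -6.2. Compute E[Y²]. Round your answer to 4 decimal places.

97.6000

E[Y²] = Var(Y) + (E[Y])² = 59.16 + (-6.2)² = 97.6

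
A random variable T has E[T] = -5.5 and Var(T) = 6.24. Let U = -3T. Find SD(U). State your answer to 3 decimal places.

7.494

Var(-3T) = (-3)²·6.24 = 56.16
SD(U) = √56.16 ≈ 7.494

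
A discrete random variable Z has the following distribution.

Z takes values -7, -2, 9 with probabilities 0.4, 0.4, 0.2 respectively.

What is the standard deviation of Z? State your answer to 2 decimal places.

5.84

E[Z] = (-7)(0.4) + (-2)(0.4) + (9)(0.2) = -1.8
E[Z²] = (-7)²(0.4) + (-2)²(0.4) + (9)²(0.2) = 37.4
V(Z) = E[Z²] − (E[Z])² = 37.4 − (-1.8)² = 34.16
sd(Z) = √34.16 ≈ 5.84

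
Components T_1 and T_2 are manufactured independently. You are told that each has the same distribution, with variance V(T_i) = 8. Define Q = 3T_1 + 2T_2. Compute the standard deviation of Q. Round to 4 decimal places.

By independence, V(Q) = (3)²V(T_1) + (2)²V(T_2)
= (3)²·8 + (2)²·8 = 104
sd(Q) = √104 ≈ 10.1980

10.1980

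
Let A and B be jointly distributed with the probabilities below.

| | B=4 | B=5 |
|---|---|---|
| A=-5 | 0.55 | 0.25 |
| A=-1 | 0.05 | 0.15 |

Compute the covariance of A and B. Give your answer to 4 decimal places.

0.2800

E[A] = -4.2,  E[B] = 4.4
E[AB] = -18.2
cov(A,B) = E[AB] − E[A]E[B] = -18.2 − (-4.2)(4.4) = 0.28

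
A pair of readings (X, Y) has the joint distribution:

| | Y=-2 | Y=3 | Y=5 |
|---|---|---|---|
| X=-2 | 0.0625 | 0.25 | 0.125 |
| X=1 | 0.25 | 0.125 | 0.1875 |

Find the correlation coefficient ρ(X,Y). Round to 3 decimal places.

-0.245

E[X] = -0.3125,  E[Y] = 2.0625
E[XY] = -1.6875
Cov(X,Y) = E[XY] − E[X]E[Y] = -1.6875 − (-0.3125)(2.0625) = -1.04296875
V(X) = 2.21484375,  V(Y) = 8.18359375
ρ = -1.04296875 / √(2.21484375·8.18359375) ≈ -0.245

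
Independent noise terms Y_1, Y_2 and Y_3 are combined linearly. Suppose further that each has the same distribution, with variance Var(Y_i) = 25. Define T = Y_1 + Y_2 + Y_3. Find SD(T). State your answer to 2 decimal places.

By independence, Var(T) = (1)²Var(Y_1) + (1)²Var(Y_2) + (1)²Var(Y_3)
= (1)²·25 + (1)²·25 + (1)²·25 = 75
SD(T) = √75 ≈ 8.66

8.66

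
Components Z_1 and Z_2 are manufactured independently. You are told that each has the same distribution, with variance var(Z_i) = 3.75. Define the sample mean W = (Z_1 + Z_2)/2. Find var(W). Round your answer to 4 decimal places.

1.8750

By independence, var(W) = (0.5)²var(Z_1) + (0.5)²var(Z_2)
= (0.5)²·3.75 + (0.5)²·3.75 = 1.875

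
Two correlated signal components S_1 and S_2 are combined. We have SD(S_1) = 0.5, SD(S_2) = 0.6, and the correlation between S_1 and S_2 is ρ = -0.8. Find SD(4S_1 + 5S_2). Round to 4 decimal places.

1.8439

V(S_1) = (0.5)² = 0.25;  V(S_2) = (0.6)² = 0.36
Cov(S_1,S_2) = ρ·SD(S_1)·SD(S_2) = -0.8·0.5·0.6 = -0.24
V(4S_1 + 5S_2) = (4)²·V(S_1) + (5)²·V(S_2) + 2·(4)·(5)·Cov(S_1,S_2)
= 16·0.25 + 25·0.36 + 40·-0.24 = 3.4
SD(4S_1 + 5S_2) = √3.4 ≈ 1.8439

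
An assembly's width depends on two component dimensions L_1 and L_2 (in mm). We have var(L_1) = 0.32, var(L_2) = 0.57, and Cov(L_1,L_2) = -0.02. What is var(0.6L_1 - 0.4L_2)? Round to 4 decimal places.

0.2160

var(0.6L_1 - 0.4L_2) = (0.6)²·var(L_1) + (-0.4)²·var(L_2) + 2·(0.6)·(-0.4)·Cov(L_1,L_2)
= 0.36·0.32 + 0.16·0.57 + -0.48·-0.02 = 0.216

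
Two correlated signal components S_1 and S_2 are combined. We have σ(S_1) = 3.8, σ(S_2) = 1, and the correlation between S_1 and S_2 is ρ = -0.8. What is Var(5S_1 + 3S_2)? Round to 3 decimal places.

278.800

Var(S_1) = (3.8)² = 14.44;  Var(S_2) = (1)² = 1
cov(S_1,S_2) = ρ·σ(S_1)·σ(S_2) = -0.8·3.8·1 = -3.04
Var(5S_1 + 3S_2) = (5)²·Var(S_1) + (3)²·Var(S_2) + 2·(5)·(3)·cov(S_1,S_2)
= 25·14.44 + 9·1 + 30·-3.04 = 278.8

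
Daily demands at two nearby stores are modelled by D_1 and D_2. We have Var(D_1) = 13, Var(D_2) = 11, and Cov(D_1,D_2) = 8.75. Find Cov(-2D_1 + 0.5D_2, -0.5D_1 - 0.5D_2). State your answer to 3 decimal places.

Cov(-2D_1 + 0.5D_2, -0.5D_1 - 0.5D_2) = (-2)(-0.5)Var(D_1) + (0.5)(-0.5)Var(D_2) + [(-2)(-0.5) + (0.5)(-0.5)]Cov(D_1,D_2)
= 1·13 + -0.25·11 + 0.75·8.75 = 16.8125

16.813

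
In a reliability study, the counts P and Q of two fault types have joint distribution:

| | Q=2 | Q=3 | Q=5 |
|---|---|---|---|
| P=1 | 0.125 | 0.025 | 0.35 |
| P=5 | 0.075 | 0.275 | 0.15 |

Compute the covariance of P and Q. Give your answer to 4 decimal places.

E[P] = 3,  E[Q] = 3.8
E[PQ] = 10.7
cov(P,Q) = E[PQ] − E[P]E[Q] = 10.7 − (3)(3.8) = -0.7

-0.7000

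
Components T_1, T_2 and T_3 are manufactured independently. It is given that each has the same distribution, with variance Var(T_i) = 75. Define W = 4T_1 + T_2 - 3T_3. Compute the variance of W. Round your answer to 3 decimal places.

1950.000

By independence, Var(W) = (4)²Var(T_1) + (1)²Var(T_2) + (-3)²Var(T_3)
= (4)²·75 + (1)²·75 + (-3)²·75 = 1950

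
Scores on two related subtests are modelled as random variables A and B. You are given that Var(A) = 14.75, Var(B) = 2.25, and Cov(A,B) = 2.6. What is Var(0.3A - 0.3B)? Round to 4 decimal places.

1.0620

Var(0.3A - 0.3B) = (0.3)²·Var(A) + (-0.3)²·Var(B) + 2·(0.3)·(-0.3)·Cov(A,B)
= 0.09·14.75 + 0.09·2.25 + -0.18·2.6 = 1.062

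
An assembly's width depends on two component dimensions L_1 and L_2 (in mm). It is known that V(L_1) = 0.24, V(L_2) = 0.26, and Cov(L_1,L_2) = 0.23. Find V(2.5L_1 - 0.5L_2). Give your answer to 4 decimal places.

0.9900

V(2.5L_1 - 0.5L_2) = (2.5)²·V(L_1) + (-0.5)²·V(L_2) + 2·(2.5)·(-0.5)·Cov(L_1,L_2)
= 6.25·0.24 + 0.25·0.26 + -2.5·0.23 = 0.99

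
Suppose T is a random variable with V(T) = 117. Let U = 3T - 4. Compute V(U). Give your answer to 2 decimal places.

1053.00

V(3T - 4) = (3)²·V(T) = 9·117 = 1053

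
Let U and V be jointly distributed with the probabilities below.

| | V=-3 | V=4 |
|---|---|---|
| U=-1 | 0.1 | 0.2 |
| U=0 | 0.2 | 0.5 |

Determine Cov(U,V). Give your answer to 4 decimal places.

0.0700

E[U] = -0.3,  E[V] = 1.9
E[UV] = -0.5
Cov(U,V) = E[UV] − E[U]E[V] = -0.5 − (-0.3)(1.9) = 0.07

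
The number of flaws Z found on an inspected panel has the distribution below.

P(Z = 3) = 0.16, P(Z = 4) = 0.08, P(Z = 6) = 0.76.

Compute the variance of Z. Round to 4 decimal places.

1.3504

E[Z] = (3)(0.16) + (4)(0.08) + (6)(0.76) = 5.36
E[Z²] = (3)²(0.16) + (4)²(0.08) + (6)²(0.76) = 30.08
V(Z) = E[Z²] − (E[Z])² = 30.08 − (5.36)² = 1.3504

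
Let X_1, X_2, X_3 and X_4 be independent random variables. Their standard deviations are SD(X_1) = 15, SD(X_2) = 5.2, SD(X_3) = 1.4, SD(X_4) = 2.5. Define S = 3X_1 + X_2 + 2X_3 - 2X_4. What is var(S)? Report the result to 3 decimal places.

var(X_1) = 225, var(X_2) = 27.04, var(X_3) = 1.96, var(X_4) = 6.25
By independence, var(S) = (3)²var(X_1) + (1)²var(X_2) + (2)²var(X_3) + (-2)²var(X_4)
= (3)²·225 + (1)²·27.04 + (2)²·1.96 + (-2)²·6.25 = 2084.88

2084.880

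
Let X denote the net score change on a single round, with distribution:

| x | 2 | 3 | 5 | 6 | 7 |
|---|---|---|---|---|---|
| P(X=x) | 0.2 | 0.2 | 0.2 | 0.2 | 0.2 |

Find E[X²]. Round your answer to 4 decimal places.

24.6000

E[X²] = (2)²(0.2) + (3)²(0.2) + (5)²(0.2) + (6)²(0.2) + (7)²(0.2) = 24.6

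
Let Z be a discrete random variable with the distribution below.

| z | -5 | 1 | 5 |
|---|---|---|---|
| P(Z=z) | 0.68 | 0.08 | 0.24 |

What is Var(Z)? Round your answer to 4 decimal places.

18.5856

E[Z] = (-5)(0.68) + (1)(0.08) + (5)(0.24) = -2.12
E[Z²] = (-5)²(0.68) + (1)²(0.08) + (5)²(0.24) = 23.08
Var(Z) = E[Z²] − (E[Z])² = 23.08 − (-2.12)² = 18.5856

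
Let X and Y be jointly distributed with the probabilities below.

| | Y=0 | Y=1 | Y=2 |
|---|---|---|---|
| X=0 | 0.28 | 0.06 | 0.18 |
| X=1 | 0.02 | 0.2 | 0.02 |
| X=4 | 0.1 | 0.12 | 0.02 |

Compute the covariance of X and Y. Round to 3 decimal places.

E[X] = 1.2,  E[Y] = 0.82
E[XY] = 0.88
Cov(X,Y) = E[XY] − E[X]E[Y] = 0.88 − (1.2)(0.82) = -0.104

-0.104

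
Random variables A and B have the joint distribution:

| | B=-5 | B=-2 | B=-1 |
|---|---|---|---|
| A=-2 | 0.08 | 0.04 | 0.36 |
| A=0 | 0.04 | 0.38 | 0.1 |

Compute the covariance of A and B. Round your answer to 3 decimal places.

-0.144

E[A] = -0.96,  E[B] = -1.9
E[AB] = 1.68
Cov(A,B) = E[AB] − E[A]E[B] = 1.68 − (-0.96)(-1.9) = -0.144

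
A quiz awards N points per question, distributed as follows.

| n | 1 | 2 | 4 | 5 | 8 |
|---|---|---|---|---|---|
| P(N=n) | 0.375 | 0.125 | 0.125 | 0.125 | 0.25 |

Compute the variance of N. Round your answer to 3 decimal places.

7.938

E[N] = (1)(0.375) + (2)(0.125) + (4)(0.125) + (5)(0.125) + (8)(0.25) = 3.75
E[N²] = (1)²(0.375) + (2)²(0.125) + (4)²(0.125) + (5)²(0.125) + (8)²(0.25) = 22
Var(N) = E[N²] − (E[N])² = 22 − (3.75)² = 7.9375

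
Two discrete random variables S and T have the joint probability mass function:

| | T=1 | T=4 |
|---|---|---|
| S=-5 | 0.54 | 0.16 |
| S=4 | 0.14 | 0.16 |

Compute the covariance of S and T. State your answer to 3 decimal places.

E[S] = -2.3,  E[T] = 1.96
E[ST] = -2.78
cov(S,T) = E[ST] − E[S]E[T] = -2.78 − (-2.3)(1.96) = 1.728

1.728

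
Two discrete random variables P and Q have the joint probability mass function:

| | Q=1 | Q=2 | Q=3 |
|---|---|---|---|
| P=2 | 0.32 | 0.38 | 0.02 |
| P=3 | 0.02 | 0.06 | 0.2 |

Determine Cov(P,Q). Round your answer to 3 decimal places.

0.214

E[P] = 2.28,  E[Q] = 1.88
E[PQ] = 4.5
Cov(P,Q) = E[PQ] − E[P]E[Q] = 4.5 − (2.28)(1.88) = 0.2136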